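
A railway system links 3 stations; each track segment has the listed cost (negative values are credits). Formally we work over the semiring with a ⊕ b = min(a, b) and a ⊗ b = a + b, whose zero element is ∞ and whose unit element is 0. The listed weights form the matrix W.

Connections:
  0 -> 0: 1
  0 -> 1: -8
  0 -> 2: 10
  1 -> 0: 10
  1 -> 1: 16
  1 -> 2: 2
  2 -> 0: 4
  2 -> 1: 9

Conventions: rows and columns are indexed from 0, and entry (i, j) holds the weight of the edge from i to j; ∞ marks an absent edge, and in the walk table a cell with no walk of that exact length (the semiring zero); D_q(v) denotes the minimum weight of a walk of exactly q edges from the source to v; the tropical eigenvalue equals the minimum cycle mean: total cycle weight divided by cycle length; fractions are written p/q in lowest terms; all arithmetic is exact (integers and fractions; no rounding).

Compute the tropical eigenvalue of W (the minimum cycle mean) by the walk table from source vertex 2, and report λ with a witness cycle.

q=0: [∞, ∞, 0]
q=1: [4, 9, ∞]
q=2: [5, -4, 11]
q=3: [6, -3, -2]
Optimal cycle mean attained by: cycle 0->1->2->0, total (-8) + 2 + 4, length 3.
Answer: λ = -2/3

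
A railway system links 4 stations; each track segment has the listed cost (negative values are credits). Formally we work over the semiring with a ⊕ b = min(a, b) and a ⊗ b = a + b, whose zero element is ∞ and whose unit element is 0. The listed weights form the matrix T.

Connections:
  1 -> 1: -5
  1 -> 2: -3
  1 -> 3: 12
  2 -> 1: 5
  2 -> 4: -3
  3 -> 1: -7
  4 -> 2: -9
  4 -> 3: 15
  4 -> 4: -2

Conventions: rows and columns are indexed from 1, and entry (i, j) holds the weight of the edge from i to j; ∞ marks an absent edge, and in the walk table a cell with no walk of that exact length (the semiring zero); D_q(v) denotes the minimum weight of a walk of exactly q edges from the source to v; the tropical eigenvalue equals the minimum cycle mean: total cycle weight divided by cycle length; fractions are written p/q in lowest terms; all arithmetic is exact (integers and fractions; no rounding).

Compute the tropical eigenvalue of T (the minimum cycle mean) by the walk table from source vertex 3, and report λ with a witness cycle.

q=0: [∞, ∞, 0, ∞]
q=1: [-7, ∞, ∞, ∞]
q=2: [-12, -10, 5, ∞]
q=3: [-17, -15, 0, -13]
q=4: [-22, -22, -5, -18]
Optimal cycle mean attained by: cycle 2->4->2, total (-3) + (-9), length 2.
Answer: λ = -6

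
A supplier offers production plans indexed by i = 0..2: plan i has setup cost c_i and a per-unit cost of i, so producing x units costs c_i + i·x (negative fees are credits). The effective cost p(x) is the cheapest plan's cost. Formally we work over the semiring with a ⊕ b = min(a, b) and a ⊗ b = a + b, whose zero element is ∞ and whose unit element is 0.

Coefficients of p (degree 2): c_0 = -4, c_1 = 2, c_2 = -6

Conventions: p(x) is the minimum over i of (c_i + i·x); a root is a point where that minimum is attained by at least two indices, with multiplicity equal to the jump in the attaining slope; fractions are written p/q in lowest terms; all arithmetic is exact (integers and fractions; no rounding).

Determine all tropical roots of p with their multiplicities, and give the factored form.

hull edge (i=0, c=-4) to (i=2, c=-6): slope -1, span 2
Factored form: p(x) = -6 ⊗ (x ⊕ 1) ⊗ (x ⊕ 1)
Answer: roots = 1 (mult 2)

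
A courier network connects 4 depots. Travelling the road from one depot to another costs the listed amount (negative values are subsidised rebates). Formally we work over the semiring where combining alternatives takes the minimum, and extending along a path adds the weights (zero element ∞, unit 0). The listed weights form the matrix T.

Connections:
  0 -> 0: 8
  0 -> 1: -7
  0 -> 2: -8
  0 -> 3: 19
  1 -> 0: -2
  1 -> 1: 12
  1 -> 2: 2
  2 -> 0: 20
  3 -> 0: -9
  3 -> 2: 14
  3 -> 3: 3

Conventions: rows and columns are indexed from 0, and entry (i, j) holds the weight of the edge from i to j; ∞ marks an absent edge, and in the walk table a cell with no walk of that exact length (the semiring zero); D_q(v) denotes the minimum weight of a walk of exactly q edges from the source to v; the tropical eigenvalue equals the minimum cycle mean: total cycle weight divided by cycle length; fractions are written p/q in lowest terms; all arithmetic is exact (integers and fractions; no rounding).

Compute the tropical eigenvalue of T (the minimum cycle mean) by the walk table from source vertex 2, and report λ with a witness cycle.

q=0: [∞, ∞, 0, ∞]
q=1: [20, ∞, ∞, ∞]
q=2: [28, 13, 12, 39]
q=3: [11, 21, 15, 42]
q=4: [19, 4, 3, 30]
Optimal cycle mean attained by: cycle 0->1->0, total (-7) + (-2), length 2.
Answer: λ = -9/2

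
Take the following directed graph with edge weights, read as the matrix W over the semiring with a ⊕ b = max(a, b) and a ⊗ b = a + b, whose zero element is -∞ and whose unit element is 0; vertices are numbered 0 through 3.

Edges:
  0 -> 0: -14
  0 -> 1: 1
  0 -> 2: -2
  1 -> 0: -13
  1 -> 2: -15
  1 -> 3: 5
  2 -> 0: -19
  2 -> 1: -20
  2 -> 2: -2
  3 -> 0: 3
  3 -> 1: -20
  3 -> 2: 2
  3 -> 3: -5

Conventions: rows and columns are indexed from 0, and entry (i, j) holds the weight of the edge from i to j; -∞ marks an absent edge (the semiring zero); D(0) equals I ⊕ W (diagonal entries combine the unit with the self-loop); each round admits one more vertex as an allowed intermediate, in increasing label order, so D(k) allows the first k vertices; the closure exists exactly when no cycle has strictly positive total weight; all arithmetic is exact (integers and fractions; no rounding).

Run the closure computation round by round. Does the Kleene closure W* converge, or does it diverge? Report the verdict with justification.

D(0):
  [0, 1, -2, -∞]
  [-13, 0, -15, 5]
  [-19, -20, 0, -∞]
  [3, -20, 2, 0]
D(1):
  [0, 1, -2, -∞]
  [-13, 0, -15, 5]
  [-19, -18, 0, -∞]
  [3, 4, 2, 0]
Detection: at round 2, diagonal entry (3, 3) turns strictly positive.
Key observation: the cycle 3->0->1->3 has total weight 3 + 1 + 5, which is strictly positive.
Answer: DIVERGES — positive cycle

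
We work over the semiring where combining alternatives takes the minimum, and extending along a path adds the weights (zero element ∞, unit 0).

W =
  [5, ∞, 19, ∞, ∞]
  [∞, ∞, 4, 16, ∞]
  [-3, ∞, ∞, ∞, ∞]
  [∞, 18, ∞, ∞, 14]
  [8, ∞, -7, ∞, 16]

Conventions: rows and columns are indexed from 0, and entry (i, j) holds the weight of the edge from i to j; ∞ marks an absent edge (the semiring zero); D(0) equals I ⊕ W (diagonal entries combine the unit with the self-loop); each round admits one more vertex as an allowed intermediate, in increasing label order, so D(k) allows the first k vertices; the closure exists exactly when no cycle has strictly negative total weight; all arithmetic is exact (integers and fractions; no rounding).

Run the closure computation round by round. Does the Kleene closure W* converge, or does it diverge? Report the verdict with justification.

D(0):
  [0, ∞, 19, ∞, ∞]
  [∞, 0, 4, 16, ∞]
  [-3, ∞, 0, ∞, ∞]
  [∞, 18, ∞, 0, 14]
  [8, ∞, -7, ∞, 0]
D(1):
  [0, ∞, 19, ∞, ∞]
  [∞, 0, 4, 16, ∞]
  [-3, ∞, 0, ∞, ∞]
  [∞, 18, ∞, 0, 14]
  [8, ∞, -7, ∞, 0]
D(2):
  [0, ∞, 19, ∞, ∞]
  [∞, 0, 4, 16, ∞]
  [-3, ∞, 0, ∞, ∞]
  [∞, 18, 22, 0, 14]
  [8, ∞, -7, ∞, 0]
D(3):
  [0, ∞, 19, ∞, ∞]
  [1, 0, 4, 16, ∞]
  [-3, ∞, 0, ∞, ∞]
  [19, 18, 22, 0, 14]
  [-10, ∞, -7, ∞, 0]
D(4):
  [0, ∞, 19, ∞, ∞]
  [1, 0, 4, 16, 30]
  [-3, ∞, 0, ∞, ∞]
  [19, 18, 22, 0, 14]
  [-10, ∞, -7, ∞, 0]
D(5):
  [0, ∞, 19, ∞, ∞]
  [1, 0, 4, 16, 30]
  [-3, ∞, 0, ∞, ∞]
  [4, 18, 7, 0, 14]
  [-10, ∞, -7, ∞, 0]
Key observation: every diagonal entry stays at the unit through all rounds, so no improving cycle exists.
Answer: CONVERGES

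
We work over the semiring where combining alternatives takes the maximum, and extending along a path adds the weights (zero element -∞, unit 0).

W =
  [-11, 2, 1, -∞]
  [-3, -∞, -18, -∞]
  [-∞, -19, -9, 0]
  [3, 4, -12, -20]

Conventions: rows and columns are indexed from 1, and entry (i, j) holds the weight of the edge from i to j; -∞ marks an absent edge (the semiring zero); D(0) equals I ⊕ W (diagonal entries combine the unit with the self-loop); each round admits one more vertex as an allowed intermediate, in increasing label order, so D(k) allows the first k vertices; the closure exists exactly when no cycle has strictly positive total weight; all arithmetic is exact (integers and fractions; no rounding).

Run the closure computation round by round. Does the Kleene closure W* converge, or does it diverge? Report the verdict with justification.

D(0):
  [0, 2, 1, -∞]
  [-3, 0, -18, -∞]
  [-∞, -19, 0, 0]
  [3, 4, -12, 0]
D(1):
  [0, 2, 1, -∞]
  [-3, 0, -2, -∞]
  [-∞, -19, 0, 0]
  [3, 5, 4, 0]
D(2):
  [0, 2, 1, -∞]
  [-3, 0, -2, -∞]
  [-22, -19, 0, 0]
  [3, 5, 4, 0]
Detection: at round 3, diagonal entry (4, 4) turns strictly positive.
Key observation: the cycle 4->1->3->4 has total weight 3 + 1 + 0, which is strictly positive.
Answer: DIVERGES — positive cycle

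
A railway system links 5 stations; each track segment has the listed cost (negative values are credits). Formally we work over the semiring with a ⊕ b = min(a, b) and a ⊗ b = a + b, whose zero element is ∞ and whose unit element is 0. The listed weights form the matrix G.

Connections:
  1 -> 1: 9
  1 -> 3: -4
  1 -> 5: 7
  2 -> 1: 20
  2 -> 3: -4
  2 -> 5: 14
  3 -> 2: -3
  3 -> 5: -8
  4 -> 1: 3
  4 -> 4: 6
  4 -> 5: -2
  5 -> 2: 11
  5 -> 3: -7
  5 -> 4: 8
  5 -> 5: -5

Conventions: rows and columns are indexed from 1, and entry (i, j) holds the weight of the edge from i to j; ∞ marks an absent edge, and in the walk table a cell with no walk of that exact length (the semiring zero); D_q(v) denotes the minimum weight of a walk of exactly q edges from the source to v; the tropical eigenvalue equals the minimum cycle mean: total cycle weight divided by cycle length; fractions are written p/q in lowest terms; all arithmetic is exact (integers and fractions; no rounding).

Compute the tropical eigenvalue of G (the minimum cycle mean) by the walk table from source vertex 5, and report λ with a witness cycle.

q=0: [∞, ∞, ∞, ∞, 0]
q=1: [∞, 11, -7, 8, -5]
q=2: [11, -10, -12, 3, -15]
q=3: [6, -15, -22, -7, -20]
q=4: [-4, -25, -27, -12, -30]
q=5: [-9, -30, -37, -22, -35]
Optimal cycle mean attained by: cycle 3->5->3, total (-8) + (-7), length 2.
Answer: λ = -15/2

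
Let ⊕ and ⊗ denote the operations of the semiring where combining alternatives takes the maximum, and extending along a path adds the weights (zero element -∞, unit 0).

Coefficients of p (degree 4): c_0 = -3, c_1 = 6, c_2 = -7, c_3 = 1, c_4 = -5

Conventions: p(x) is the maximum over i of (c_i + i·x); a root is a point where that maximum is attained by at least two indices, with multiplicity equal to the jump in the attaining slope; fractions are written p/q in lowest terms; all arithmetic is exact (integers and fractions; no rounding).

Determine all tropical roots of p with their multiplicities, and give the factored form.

hull edge (i=0, c=-3) to (i=1, c=6): slope 9, span 1
hull edge (i=1, c=6) to (i=3, c=1): slope -5/2, span 2
hull edge (i=3, c=1) to (i=4, c=-5): slope -6, span 1
Factored form: p(x) = -5 ⊗ (x ⊕ (-9)) ⊗ (x ⊕ 5/2) ⊗ (x ⊕ 5/2) ⊗ (x ⊕ 6)
Answer: roots = -9 (mult 1), 5/2 (mult 2), 6 (mult 1)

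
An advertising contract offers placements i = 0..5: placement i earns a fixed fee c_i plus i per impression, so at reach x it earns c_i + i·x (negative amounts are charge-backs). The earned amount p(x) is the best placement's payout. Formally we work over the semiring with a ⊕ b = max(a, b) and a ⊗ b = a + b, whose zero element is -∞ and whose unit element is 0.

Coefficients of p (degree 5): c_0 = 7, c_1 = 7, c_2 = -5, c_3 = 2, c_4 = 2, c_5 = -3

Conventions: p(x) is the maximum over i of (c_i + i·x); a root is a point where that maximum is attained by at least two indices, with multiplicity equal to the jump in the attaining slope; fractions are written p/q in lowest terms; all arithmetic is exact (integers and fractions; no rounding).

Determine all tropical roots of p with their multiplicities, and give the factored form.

hull edge (i=0, c=7) to (i=1, c=7): slope 0, span 1
hull edge (i=1, c=7) to (i=4, c=2): slope -5/3, span 3
hull edge (i=4, c=2) to (i=5, c=-3): slope -5, span 1
Factored form: p(x) = -3 ⊗ (x ⊕ 0) ⊗ (x ⊕ 5/3) ⊗ (x ⊕ 5/3) ⊗ (x ⊕ 5/3) ⊗ (x ⊕ 5)
Answer: roots = 0 (mult 1), 5/3 (mult 3), 5 (mult 1)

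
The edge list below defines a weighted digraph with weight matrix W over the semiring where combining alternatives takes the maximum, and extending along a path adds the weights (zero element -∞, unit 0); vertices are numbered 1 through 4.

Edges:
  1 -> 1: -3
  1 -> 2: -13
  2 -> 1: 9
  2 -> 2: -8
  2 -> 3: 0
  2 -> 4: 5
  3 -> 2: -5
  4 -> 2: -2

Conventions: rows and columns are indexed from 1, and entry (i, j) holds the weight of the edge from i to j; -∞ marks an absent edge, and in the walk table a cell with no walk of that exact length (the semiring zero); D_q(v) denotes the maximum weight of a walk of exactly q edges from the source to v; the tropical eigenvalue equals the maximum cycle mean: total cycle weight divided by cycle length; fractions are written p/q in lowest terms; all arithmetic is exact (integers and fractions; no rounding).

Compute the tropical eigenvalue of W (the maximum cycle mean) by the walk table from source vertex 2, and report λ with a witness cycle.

q=0: [-∞, 0, -∞, -∞]
q=1: [9, -8, 0, 5]
q=2: [6, 3, -8, -3]
q=3: [12, -5, 3, 8]
q=4: [9, 6, -5, 0]
Optimal cycle mean attained by: cycle 2->4->2, total 5 + (-2), length 2.
Answer: λ = 3/2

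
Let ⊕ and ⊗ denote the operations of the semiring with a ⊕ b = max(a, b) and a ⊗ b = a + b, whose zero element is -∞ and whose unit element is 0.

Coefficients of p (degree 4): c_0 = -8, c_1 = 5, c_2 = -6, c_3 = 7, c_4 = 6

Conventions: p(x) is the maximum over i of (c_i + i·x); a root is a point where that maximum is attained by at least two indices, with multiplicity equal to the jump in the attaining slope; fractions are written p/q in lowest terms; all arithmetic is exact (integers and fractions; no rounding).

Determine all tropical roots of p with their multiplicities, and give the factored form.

hull edge (i=0, c=-8) to (i=1, c=5): slope 13, span 1
hull edge (i=1, c=5) to (i=3, c=7): slope 1, span 2
hull edge (i=3, c=7) to (i=4, c=6): slope -1, span 1
Factored form: p(x) = 6 ⊗ (x ⊕ (-13)) ⊗ (x ⊕ (-1)) ⊗ (x ⊕ (-1)) ⊗ (x ⊕ 1)
Answer: roots = -13 (mult 1), -1 (mult 2), 1 (mult 1)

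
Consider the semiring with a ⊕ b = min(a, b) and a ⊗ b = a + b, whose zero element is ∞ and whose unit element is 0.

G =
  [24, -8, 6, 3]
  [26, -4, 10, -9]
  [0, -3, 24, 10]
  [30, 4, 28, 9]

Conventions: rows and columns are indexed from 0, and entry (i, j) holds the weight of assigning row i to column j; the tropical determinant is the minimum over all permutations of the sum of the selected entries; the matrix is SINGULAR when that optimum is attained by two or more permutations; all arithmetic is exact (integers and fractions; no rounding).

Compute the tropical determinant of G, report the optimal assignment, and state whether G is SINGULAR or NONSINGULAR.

σ = (0, 1, 2, 3): 24 + (-4) + 24 + 9 = 53
σ = (0, 1, 3, 2): 24 + (-4) + 10 + 28 = 58
σ = (0, 2, 1, 3): 24 + 10 + (-3) + 9 = 40
σ = (0, 2, 3, 1): 24 + 10 + 10 + 4 = 48
σ = (0, 3, 1, 2): 24 + (-9) + (-3) + 28 = 40
σ = (0, 3, 2, 1): 24 + (-9) + 24 + 4 = 43
σ = (1, 0, 2, 3): (-8) + 26 + 24 + 9 = 51
σ = (1, 0, 3, 2): (-8) + 26 + 10 + 28 = 56
σ = (1, 2, 0, 3): (-8) + 10 + 0 + 9 = 11
σ = (1, 2, 3, 0): (-8) + 10 + 10 + 30 = 42
σ = (1, 3, 0, 2): (-8) + (-9) + 0 + 28 = 11
σ = (1, 3, 2, 0): (-8) + (-9) + 24 + 30 = 37
σ = (2, 0, 1, 3): 6 + 26 + (-3) + 9 = 38
σ = (2, 0, 3, 1): 6 + 26 + 10 + 4 = 46
σ = (2, 1, 0, 3): 6 + (-4) + 0 + 9 = 11
σ = (2, 1, 3, 0): 6 + (-4) + 10 + 30 = 42
σ = (2, 3, 0, 1): 6 + (-9) + 0 + 4 = 1
σ = (2, 3, 1, 0): 6 + (-9) + (-3) + 30 = 24
σ = (3, 0, 1, 2): 3 + 26 + (-3) + 28 = 54
σ = (3, 0, 2, 1): 3 + 26 + 24 + 4 = 57
σ = (3, 1, 0, 2): 3 + (-4) + 0 + 28 = 27
σ = (3, 1, 2, 0): 3 + (-4) + 24 + 30 = 53
σ = (3, 2, 0, 1): 3 + 10 + 0 + 4 = 17
σ = (3, 2, 1, 0): 3 + 10 + (-3) + 30 = 40
Optimal value attained by: σ = (2, 3, 0, 1).
Answer: det⊕(G) = 1; verdict: NONSINGULAR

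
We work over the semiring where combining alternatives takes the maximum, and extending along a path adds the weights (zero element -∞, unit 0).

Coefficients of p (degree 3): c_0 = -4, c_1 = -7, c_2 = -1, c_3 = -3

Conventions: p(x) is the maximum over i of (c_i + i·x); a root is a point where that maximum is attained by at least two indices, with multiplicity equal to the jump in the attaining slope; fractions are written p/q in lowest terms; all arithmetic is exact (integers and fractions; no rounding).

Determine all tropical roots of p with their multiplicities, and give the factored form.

hull edge (i=0, c=-4) to (i=2, c=-1): slope 3/2, span 2
hull edge (i=2, c=-1) to (i=3, c=-3): slope -2, span 1
Factored form: p(x) = -3 ⊗ (x ⊕ (-3/2)) ⊗ (x ⊕ (-3/2)) ⊗ (x ⊕ 2)
Answer: roots = -3/2 (mult 2), 2 (mult 1)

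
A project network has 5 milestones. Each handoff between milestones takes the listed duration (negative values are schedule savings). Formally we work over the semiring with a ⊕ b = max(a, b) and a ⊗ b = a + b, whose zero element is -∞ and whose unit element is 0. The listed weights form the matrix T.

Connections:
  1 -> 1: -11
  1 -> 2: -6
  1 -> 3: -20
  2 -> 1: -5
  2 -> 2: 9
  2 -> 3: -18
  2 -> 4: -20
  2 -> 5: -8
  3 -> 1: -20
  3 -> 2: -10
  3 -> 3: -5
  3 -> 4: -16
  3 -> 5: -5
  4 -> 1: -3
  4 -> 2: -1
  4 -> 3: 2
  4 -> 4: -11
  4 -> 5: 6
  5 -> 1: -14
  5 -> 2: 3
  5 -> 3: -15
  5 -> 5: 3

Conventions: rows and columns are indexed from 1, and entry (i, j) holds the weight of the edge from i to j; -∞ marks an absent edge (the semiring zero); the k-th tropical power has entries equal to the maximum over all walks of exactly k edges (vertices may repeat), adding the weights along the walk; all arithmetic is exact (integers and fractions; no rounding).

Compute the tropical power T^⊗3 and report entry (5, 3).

T^⊗2:
  [-11, 3, -24, -26, -14]
  [4, 18, -9, -11, 1]
  [-15, -1, -10, -21, -2]
  [-6, 9, -3, -14, 9]
  [-2, 12, -12, -17, 6]
T^⊗3:
  [-2, 12, -15, -17, -5]
  [13, 27, 0, -2, 10]
  [-6, 8, -15, -21, 1]
  [4, 18, -6, -11, 12]
  [7, 21, -6, -8, 9]
Key observation: the optimum is the walk 5->2->2->3, with weight 3 + 9 + (-18) = -6.
Optimal value attained by: walk 5->2->2->3.
Answer: (T^⊗3)[5][3] = -6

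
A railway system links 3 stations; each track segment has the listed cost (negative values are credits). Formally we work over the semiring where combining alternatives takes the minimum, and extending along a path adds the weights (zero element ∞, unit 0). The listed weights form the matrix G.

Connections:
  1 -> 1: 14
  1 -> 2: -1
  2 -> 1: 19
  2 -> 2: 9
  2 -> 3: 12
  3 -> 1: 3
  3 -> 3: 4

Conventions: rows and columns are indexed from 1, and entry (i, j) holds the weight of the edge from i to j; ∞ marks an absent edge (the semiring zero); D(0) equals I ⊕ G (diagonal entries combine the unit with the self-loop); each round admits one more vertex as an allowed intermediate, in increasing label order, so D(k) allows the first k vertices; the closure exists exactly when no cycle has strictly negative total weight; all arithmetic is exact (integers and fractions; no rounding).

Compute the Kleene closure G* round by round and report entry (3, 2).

D(0):
  [0, -1, ∞]
  [19, 0, 12]
  [3, ∞, 0]
D(1):
  [0, -1, ∞]
  [19, 0, 12]
  [3, 2, 0]
D(2):
  [0, -1, 11]
  [19, 0, 12]
  [3, 2, 0]
D(3):
  [0, -1, 11]
  [15, 0, 12]
  [3, 2, 0]
Answer: G*[3][2] = 2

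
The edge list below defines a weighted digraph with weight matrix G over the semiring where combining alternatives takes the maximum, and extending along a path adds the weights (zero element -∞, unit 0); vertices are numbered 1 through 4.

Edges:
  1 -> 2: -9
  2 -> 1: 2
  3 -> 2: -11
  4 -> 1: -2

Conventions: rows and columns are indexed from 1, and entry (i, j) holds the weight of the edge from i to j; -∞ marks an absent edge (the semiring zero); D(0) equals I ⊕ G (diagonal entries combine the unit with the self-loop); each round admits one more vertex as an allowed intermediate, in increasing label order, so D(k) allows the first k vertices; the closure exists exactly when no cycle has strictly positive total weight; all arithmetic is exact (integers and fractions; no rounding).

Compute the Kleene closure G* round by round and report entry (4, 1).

D(0):
  [0, -9, -∞, -∞]
  [2, 0, -∞, -∞]
  [-∞, -11, 0, -∞]
  [-2, -∞, -∞, 0]
D(1):
  [0, -9, -∞, -∞]
  [2, 0, -∞, -∞]
  [-∞, -11, 0, -∞]
  [-2, -11, -∞, 0]
D(2):
  [0, -9, -∞, -∞]
  [2, 0, -∞, -∞]
  [-9, -11, 0, -∞]
  [-2, -11, -∞, 0]
D(3):
  [0, -9, -∞, -∞]
  [2, 0, -∞, -∞]
  [-9, -11, 0, -∞]
  [-2, -11, -∞, 0]
D(4):
  [0, -9, -∞, -∞]
  [2, 0, -∞, -∞]
  [-9, -11, 0, -∞]
  [-2, -11, -∞, 0]
Answer: G*[4][1] = -2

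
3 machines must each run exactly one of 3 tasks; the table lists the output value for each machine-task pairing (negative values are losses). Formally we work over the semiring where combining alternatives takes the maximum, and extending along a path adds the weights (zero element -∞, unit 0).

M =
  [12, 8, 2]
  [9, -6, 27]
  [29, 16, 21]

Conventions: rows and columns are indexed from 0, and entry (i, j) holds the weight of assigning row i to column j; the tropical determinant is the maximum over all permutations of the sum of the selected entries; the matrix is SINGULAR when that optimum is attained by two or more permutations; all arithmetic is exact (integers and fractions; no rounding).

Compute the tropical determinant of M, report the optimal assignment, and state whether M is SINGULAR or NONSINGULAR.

σ = (0, 1, 2): 12 + (-6) + 21 = 27
σ = (0, 2, 1): 12 + 27 + 16 = 55
σ = (1, 0, 2): 8 + 9 + 21 = 38
σ = (1, 2, 0): 8 + 27 + 29 = 64
σ = (2, 0, 1): 2 + 9 + 16 = 27
σ = (2, 1, 0): 2 + (-6) + 29 = 25
Optimal value attained by: σ = (1, 2, 0).
Answer: det⊕(M) = 64; verdict: NONSINGULAR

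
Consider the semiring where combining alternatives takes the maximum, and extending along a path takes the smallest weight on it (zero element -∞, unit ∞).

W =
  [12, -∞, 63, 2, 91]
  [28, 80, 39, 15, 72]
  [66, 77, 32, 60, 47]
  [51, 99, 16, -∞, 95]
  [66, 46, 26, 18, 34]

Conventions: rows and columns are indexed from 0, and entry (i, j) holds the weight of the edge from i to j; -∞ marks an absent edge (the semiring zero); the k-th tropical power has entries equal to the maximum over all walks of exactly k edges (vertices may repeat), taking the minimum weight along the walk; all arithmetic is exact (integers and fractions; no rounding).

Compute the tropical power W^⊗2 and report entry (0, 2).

W^⊗2:
  [66, 63, 32, 60, 47]
  [66, 80, 39, 39, 72]
  [51, 77, 63, 32, 72]
  [66, 80, 51, 18, 72]
  [34, 46, 63, 26, 66]
Key observation: the optimum is the walk 0->2->2, with weight 63 min 32 = 32.
Optimal value attained by: walk 0->2->2.
Answer: (W^⊗2)[0][2] = 32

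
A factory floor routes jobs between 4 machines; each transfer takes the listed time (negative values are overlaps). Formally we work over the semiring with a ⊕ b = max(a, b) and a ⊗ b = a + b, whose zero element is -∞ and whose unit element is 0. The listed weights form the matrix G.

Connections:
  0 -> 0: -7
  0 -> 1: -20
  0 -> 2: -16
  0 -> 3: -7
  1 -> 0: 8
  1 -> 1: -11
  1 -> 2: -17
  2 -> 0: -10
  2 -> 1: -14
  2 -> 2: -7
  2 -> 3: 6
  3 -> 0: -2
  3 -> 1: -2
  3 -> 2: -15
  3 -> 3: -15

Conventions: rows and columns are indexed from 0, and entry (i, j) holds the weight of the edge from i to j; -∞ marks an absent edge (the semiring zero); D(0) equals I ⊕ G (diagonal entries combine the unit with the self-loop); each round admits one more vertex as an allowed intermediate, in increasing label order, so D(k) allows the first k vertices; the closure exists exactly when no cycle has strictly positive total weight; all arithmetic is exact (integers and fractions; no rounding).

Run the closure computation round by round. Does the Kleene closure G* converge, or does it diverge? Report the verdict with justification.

D(0):
  [0, -20, -16, -7]
  [8, 0, -17, -∞]
  [-10, -14, 0, 6]
  [-2, -2, -15, 0]
D(1):
  [0, -20, -16, -7]
  [8, 0, -8, 1]
  [-10, -14, 0, 6]
  [-2, -2, -15, 0]
D(2):
  [0, -20, -16, -7]
  [8, 0, -8, 1]
  [-6, -14, 0, 6]
  [6, -2, -10, 0]
D(3):
  [0, -20, -16, -7]
  [8, 0, -8, 1]
  [-6, -14, 0, 6]
  [6, -2, -10, 0]
D(4):
  [0, -9, -16, -7]
  [8, 0, -8, 1]
  [12, 4, 0, 6]
  [6, -2, -10, 0]
Key observation: every diagonal entry stays at the unit through all rounds, so no improving cycle exists.
Answer: CONVERGES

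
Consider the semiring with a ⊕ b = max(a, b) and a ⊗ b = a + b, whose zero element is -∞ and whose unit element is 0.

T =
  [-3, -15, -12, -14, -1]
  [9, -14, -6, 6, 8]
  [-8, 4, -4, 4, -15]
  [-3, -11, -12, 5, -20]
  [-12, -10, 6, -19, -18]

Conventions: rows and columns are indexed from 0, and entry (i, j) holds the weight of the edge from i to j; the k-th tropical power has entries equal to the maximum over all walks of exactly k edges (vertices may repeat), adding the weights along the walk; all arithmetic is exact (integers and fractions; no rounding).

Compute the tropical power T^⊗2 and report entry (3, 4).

T^⊗2:
  [-6, -8, 5, -8, -4]
  [6, -2, 14, 11, 8]
  [13, 0, -2, 10, 12]
  [2, -6, -7, 10, -3]
  [-1, 10, 2, 10, -2]
Key observation: the optimum is the walk 3->1->4, with weight (-11) + 8 = -3.
Optimal value attained by: walk 3->1->4.
Answer: (T^⊗2)[3][4] = -3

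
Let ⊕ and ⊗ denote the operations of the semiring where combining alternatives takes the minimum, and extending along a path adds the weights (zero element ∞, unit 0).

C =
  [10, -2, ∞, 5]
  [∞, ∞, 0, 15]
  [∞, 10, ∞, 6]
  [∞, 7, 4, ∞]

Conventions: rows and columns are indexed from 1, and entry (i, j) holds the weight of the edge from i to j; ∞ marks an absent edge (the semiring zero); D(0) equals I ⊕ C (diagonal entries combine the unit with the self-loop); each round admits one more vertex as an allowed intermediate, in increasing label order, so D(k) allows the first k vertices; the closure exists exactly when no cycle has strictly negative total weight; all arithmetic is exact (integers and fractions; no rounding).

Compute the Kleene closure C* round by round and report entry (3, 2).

D(0):
  [0, -2, ∞, 5]
  [∞, 0, 0, 15]
  [∞, 10, 0, 6]
  [∞, 7, 4, 0]
D(1):
  [0, -2, ∞, 5]
  [∞, 0, 0, 15]
  [∞, 10, 0, 6]
  [∞, 7, 4, 0]
D(2):
  [0, -2, -2, 5]
  [∞, 0, 0, 15]
  [∞, 10, 0, 6]
  [∞, 7, 4, 0]
D(3):
  [0, -2, -2, 4]
  [∞, 0, 0, 6]
  [∞, 10, 0, 6]
  [∞, 7, 4, 0]
D(4):
  [0, -2, -2, 4]
  [∞, 0, 0, 6]
  [∞, 10, 0, 6]
  [∞, 7, 4, 0]
Answer: C*[3][2] = 10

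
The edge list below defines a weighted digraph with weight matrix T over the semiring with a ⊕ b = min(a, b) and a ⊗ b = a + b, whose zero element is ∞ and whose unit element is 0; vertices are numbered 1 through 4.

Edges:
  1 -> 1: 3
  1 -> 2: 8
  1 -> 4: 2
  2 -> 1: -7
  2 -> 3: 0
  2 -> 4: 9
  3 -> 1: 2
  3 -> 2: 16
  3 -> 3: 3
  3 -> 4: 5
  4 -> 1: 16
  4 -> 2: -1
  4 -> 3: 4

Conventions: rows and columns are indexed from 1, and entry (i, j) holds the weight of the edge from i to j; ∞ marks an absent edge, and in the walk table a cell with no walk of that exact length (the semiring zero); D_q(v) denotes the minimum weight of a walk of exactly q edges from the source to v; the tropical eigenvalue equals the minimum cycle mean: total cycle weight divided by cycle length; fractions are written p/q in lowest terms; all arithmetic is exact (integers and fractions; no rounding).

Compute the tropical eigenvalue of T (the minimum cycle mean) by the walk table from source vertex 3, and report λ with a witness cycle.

q=0: [∞, ∞, 0, ∞]
q=1: [2, 16, 3, 5]
q=2: [5, 4, 6, 4]
q=3: [-3, 3, 4, 7]
q=4: [-4, 5, 3, -1]
Optimal cycle mean attained by: cycle 1->4->2->1, total 2 + (-1) + (-7), length 3.
Answer: λ = -2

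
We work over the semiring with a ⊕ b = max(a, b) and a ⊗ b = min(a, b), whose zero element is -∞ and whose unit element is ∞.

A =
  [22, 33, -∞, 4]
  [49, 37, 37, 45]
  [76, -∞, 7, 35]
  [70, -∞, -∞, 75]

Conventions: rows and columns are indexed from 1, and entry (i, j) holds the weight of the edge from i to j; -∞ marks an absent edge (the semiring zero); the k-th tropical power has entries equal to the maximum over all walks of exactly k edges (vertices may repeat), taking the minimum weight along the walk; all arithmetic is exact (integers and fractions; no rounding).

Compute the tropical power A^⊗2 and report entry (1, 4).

A^⊗2:
  [33, 33, 33, 33]
  [45, 37, 37, 45]
  [35, 33, 7, 35]
  [70, 33, -∞, 75]
Key observation: the optimum is the walk 1->2->4, with weight 33 min 45 = 33.
Optimal value attained by: walk 1->2->4.
Answer: (A^⊗2)[1][4] = 33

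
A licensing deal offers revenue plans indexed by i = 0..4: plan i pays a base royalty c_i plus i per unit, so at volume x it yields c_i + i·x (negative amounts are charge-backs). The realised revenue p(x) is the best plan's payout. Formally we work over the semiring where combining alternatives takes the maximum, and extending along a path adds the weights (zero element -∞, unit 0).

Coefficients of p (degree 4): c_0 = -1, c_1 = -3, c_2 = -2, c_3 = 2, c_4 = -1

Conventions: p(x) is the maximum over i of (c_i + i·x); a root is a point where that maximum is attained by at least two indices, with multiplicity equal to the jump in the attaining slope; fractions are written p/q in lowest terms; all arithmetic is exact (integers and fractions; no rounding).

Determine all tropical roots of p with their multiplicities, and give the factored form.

hull edge (i=0, c=-1) to (i=3, c=2): slope 1, span 3
hull edge (i=3, c=2) to (i=4, c=-1): slope -3, span 1
Factored form: p(x) = -1 ⊗ (x ⊕ (-1)) ⊗ (x ⊕ (-1)) ⊗ (x ⊕ (-1)) ⊗ (x ⊕ 3)
Answer: roots = -1 (mult 3), 3 (mult 1)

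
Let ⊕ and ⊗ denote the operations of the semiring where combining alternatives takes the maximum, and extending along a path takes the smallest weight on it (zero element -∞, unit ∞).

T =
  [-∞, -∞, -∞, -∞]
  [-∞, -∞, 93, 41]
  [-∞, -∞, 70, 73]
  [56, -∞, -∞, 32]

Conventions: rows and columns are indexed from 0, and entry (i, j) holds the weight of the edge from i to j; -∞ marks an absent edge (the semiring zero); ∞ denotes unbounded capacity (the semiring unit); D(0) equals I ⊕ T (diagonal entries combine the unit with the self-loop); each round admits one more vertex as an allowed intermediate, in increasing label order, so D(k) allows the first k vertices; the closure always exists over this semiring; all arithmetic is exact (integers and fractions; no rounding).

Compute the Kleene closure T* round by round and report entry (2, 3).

D(0):
  [∞, -∞, -∞, -∞]
  [-∞, ∞, 93, 41]
  [-∞, -∞, ∞, 73]
  [56, -∞, -∞, ∞]
D(1):
  [∞, -∞, -∞, -∞]
  [-∞, ∞, 93, 41]
  [-∞, -∞, ∞, 73]
  [56, -∞, -∞, ∞]
D(2):
  [∞, -∞, -∞, -∞]
  [-∞, ∞, 93, 41]
  [-∞, -∞, ∞, 73]
  [56, -∞, -∞, ∞]
D(3):
  [∞, -∞, -∞, -∞]
  [-∞, ∞, 93, 73]
  [-∞, -∞, ∞, 73]
  [56, -∞, -∞, ∞]
D(4):
  [∞, -∞, -∞, -∞]
  [56, ∞, 93, 73]
  [56, -∞, ∞, 73]
  [56, -∞, -∞, ∞]
Answer: T*[2][3] = 73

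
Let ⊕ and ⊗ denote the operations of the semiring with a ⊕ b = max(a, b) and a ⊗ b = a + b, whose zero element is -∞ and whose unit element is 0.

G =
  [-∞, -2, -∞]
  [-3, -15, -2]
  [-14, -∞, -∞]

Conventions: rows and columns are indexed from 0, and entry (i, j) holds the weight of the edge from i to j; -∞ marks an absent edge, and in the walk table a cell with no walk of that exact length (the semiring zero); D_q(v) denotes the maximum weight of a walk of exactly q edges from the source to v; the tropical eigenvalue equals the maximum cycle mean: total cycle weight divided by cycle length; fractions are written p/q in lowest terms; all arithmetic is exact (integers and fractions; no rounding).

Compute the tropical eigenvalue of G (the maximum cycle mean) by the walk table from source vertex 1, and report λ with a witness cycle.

q=0: [-∞, 0, -∞]
q=1: [-3, -15, -2]
q=2: [-16, -5, -17]
q=3: [-8, -18, -7]
Optimal cycle mean attained by: cycle 0->1->0, total (-2) + (-3), length 2.
Answer: λ = -5/2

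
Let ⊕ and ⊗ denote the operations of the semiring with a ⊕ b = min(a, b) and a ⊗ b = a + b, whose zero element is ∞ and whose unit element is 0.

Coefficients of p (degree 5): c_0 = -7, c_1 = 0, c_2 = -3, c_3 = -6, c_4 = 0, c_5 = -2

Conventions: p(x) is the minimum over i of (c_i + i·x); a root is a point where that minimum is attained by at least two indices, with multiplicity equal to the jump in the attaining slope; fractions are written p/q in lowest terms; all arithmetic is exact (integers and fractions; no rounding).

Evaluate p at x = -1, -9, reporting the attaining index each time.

p(-1) = min(-7+0·(-1)=-7, 0+1·(-1)=-1, -3+2·(-1)=-5, -6+3·(-1)=-9, 0+4·(-1)=-4, -2+5·(-1)=-7) = -9 (attained by i=3)
p(-9) = min(-7+0·(-9)=-7, 0+1·(-9)=-9, -3+2·(-9)=-21, -6+3·(-9)=-33, 0+4·(-9)=-36, -2+5·(-9)=-47) = -47 (attained by i=5)
Answer: p(-1) = -9; p(-9) = -47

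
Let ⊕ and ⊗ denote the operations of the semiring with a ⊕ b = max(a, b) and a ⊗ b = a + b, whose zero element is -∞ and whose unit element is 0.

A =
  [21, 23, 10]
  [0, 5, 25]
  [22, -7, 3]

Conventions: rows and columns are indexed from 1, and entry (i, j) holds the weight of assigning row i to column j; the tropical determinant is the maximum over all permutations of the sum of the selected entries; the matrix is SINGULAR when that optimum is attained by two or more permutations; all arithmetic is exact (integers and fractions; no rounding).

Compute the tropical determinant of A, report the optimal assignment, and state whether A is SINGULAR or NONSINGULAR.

σ = (1, 2, 3): 21 + 5 + 3 = 29
σ = (1, 3, 2): 21 + 25 + (-7) = 39
σ = (2, 1, 3): 23 + 0 + 3 = 26
σ = (2, 3, 1): 23 + 25 + 22 = 70
σ = (3, 1, 2): 10 + 0 + (-7) = 3
σ = (3, 2, 1): 10 + 5 + 22 = 37
Optimal value attained by: σ = (2, 3, 1).
Answer: det⊕(A) = 70; verdict: NONSINGULAR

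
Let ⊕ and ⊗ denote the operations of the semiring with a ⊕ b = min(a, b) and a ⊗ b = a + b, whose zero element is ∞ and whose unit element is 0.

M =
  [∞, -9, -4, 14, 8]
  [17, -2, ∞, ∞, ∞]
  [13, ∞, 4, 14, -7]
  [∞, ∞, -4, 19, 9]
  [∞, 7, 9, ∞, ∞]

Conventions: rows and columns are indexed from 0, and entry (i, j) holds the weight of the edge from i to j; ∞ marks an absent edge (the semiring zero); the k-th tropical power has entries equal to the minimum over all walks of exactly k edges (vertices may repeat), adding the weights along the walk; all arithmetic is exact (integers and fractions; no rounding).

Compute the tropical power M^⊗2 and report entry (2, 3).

M^⊗2:
  [8, -11, 0, 10, -11]
  [15, -4, 13, 31, 25]
  [17, 0, 2, 18, -3]
  [9, 16, 0, 10, -11]
  [22, 5, 13, 23, 2]
Key observation: the optimum is the walk 2->2->3, with weight 4 + 14 = 18.
Optimal value attained by: walk 2->2->3.
Answer: (M^⊗2)[2][3] = 18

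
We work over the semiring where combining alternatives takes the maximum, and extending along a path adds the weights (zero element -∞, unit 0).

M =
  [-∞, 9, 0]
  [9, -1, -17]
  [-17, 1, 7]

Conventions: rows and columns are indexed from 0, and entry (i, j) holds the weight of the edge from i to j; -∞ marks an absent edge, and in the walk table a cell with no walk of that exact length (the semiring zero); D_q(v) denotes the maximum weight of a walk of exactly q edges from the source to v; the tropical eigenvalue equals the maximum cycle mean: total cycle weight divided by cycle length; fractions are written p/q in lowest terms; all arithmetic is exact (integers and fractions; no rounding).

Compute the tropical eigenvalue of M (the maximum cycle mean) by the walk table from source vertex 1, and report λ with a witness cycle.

q=0: [-∞, 0, -∞]
q=1: [9, -1, -17]
q=2: [8, 18, 9]
q=3: [27, 17, 16]
Optimal cycle mean attained by: cycle 0->1->0, total 9 + 9, length 2.
Answer: λ = 9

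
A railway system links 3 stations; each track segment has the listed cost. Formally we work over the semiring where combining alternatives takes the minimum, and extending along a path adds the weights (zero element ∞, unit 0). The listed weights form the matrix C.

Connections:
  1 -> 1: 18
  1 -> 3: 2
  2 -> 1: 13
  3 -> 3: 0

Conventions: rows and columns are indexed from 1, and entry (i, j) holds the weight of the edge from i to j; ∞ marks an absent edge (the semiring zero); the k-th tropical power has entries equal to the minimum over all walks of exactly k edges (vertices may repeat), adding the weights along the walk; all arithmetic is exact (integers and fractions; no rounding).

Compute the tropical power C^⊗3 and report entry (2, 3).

C^⊗2:
  [36, ∞, 2]
  [31, ∞, 15]
  [∞, ∞, 0]
C^⊗3:
  [54, ∞, 2]
  [49, ∞, 15]
  [∞, ∞, 0]
Key observation: the optimum is the walk 2->1->3->3, with weight 13 + 2 + 0 = 15.
Optimal value attained by: walk 2->1->3->3.
Answer: (C^⊗3)[2][3] = 15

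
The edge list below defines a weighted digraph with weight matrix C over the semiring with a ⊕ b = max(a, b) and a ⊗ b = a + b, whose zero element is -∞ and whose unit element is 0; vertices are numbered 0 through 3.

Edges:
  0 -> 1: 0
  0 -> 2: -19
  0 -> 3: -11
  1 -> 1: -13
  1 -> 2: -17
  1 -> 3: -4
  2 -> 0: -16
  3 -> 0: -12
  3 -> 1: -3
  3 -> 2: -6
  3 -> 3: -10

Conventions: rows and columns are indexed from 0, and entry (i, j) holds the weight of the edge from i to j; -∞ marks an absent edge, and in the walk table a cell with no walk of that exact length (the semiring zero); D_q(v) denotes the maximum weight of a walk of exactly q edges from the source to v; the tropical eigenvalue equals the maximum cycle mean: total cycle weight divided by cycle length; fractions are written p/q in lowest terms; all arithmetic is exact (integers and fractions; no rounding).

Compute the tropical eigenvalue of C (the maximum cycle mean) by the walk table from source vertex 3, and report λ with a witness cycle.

q=0: [-∞, -∞, -∞, 0]
q=1: [-12, -3, -6, -10]
q=2: [-22, -12, -16, -7]
q=3: [-19, -10, -13, -16]
q=4: [-28, -19, -22, -14]
Optimal cycle mean attained by: cycle 1->3->1, total (-4) + (-3), length 2.
Answer: λ = -7/2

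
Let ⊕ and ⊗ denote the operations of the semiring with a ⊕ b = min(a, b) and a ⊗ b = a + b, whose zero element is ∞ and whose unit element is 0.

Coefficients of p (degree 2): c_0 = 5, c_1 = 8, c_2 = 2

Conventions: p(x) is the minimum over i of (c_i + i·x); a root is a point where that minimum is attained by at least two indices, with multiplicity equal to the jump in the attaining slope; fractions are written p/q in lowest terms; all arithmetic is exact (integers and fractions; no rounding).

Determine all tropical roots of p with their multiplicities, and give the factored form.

hull edge (i=0, c=5) to (i=2, c=2): slope -3/2, span 2
Factored form: p(x) = 2 ⊗ (x ⊕ 3/2) ⊗ (x ⊕ 3/2)
Answer: roots = 3/2 (mult 2)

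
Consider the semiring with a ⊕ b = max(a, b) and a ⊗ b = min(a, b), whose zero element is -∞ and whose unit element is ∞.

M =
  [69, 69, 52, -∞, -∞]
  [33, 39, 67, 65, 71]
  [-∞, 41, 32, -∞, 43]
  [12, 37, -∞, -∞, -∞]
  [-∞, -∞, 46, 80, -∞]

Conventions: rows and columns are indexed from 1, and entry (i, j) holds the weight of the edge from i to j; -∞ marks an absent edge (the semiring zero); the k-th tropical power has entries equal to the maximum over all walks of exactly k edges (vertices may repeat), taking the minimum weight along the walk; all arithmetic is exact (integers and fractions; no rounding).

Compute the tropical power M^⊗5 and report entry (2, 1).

M^⊗2:
  [69, 69, 67, 65, 69]
  [33, 41, 46, 71, 43]
  [33, 39, 43, 43, 41]
  [33, 37, 37, 37, 37]
  [12, 41, 32, -∞, 43]
M^⊗3:
  [69, 69, 67, 69, 69]
  [33, 41, 43, 43, 43]
  [33, 41, 41, 41, 43]
  [33, 37, 37, 37, 37]
  [33, 39, 43, 43, 41]
M^⊗4:
  [69, 69, 67, 69, 69]
  [33, 41, 43, 43, 43]
  [33, 41, 43, 43, 41]
  [33, 37, 37, 37, 37]
  [33, 41, 41, 41, 43]
M^⊗5:
  [69, 69, 67, 69, 69]
  [33, 41, 43, 43, 43]
  [33, 41, 41, 41, 43]
  [33, 37, 37, 37, 37]
  [33, 41, 43, 43, 41]
Key observation: the optimum is the walk 2->1->1->1->1->1, with weight 33 min 69 min 69 min 69 min 69 = 33.
Optimal value attained by: walk 2->1->1->1->1->1.
Answer: (M^⊗5)[2][1] = 33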